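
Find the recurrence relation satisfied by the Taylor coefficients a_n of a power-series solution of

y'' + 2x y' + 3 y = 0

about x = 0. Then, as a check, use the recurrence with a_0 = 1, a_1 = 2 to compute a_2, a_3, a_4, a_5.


Substitute y = sum_n a_n x^n.
y''(x) has coefficient (n+2)(n+1) a_{n+2} at x^n;
2 x y'(x) has coefficient 2 n a_n at x^n (shift);
3 y(x) has coefficient 3 a_n at x^n.
Matching x^n: (n+2)(n+1) a_{n+2} + (2n + 3) a_n = 0.
Thus a_{n+2} = (-2n - 3) / ((n+1)(n+2)) * a_n.

Check with a_0 = 1, a_1 = 2 (apply the recurrence for n = 0, 1, 2, 3): a_0 = 1, a_1 = 2, a_2 = -3/2, a_3 = -5/3, a_4 = 7/8, a_5 = 3/4.

a_(n+2) = (-2n - 3) / ((n+1)(n+2)) * a_n; check: a_0 = 1, a_1 = 2, a_2 = -3/2, a_3 = -5/3, a_4 = 7/8, a_5 = 3/4


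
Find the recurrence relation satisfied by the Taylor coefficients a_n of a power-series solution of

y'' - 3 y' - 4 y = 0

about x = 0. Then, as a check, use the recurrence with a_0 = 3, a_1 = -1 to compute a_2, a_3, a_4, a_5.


Substitute y = sum_n a_n x^n.
y''(x) has coefficient (n+2)(n+1) a_{n+2} at x^n;
-3 y'(x) has coefficient -3 (n+1) a_{n+1} at x^n;
-4 y(x) has coefficient -4 a_n at x^n.
Matching x^n: (n+2)(n+1) a_{n+2} - 3 (n+1) a_{n+1} - 4 a_n = 0.
Thus a_{n+2} = [3 (n+1) a_{n+1} + 4 a_n] / ((n+1)(n+2)).

Check with a_0 = 3, a_1 = -1 (apply the recurrence for n = 0, 1, 2, 3): a_0 = 3, a_1 = -1, a_2 = 9/2, a_3 = 23/6, a_4 = 35/8, a_5 = 407/120.

a_(n+2) = [3 (n+1) a_(n+1) + 4 a_n] / ((n+1)(n+2)); check: a_0 = 3, a_1 = -1, a_2 = 9/2, a_3 = 23/6, a_4 = 35/8, a_5 = 407/120


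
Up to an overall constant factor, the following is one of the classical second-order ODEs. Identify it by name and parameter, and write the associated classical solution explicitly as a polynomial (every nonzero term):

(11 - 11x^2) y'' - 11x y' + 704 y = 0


All three coefficients share the factor 11; dividing through by 11 gives  (1 - x^2) y'' - x y' + 64 y = 0.
This matches the Chebyshev equation (1 - x^2) y'' - x y' + n^2 y = 0 (note the -x y' term, not -2x y') with n^2 = 64, so n = 8; the polynomial solution is T_8(x).
With y = sum_k a_k x^k, matching x^k gives (k+2)(k+1) a_{k+2} = (k^2 - n^2) a_k = (k - 8)(k + 8) a_k. The right side vanishes at k = 8, so the series with the parity of 8 terminates at degree 8.
Standard normalization: leading coefficient of T_n is 2^(n-1), so a_8 = 2^7 = 128. Work downward with a_k = (k+1)(k+2) a_{k+2} / ((k - 8)(k + 8)):
  a_6 = (7)(8)(128) / ((6 - 8)(6 + 8)) = 7168/(-28) = -256
  a_4 = (5)(6)(-256) / ((4 - 8)(4 + 8)) = -7680/(-48) = 160
  a_2 = (3)(4)(160) / ((2 - 8)(2 + 8)) = 1920/(-60) = -32
  a_0 = (1)(2)(-32) / ((0 - 8)(0 + 8)) = -64/(-64) = 1
Hence T_8(x) = 128 x^8 - 256 x^6 + 160 x^4 - 32 x^2 + 1.

T_8(x); series = 128 x^8 - 256 x^6 + 160 x^4 - 32 x^2 + 1


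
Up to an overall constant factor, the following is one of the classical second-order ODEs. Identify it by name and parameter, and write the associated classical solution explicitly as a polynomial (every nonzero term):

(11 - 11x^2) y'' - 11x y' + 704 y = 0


All three coefficients share the factor 11; dividing through by 11 gives  (1 - x^2) y'' - x y' + 64 y = 0.
This matches the Chebyshev equation (1 - x^2) y'' - x y' + n^2 y = 0 (note the -x y' term, not -2x y') with n^2 = 64, so n = 8; the polynomial solution is T_8(x).
With y = sum_k a_k x^k, matching x^k gives (k+2)(k+1) a_{k+2} = (k^2 - n^2) a_k = (k - 8)(k + 8) a_k. The right side vanishes at k = 8, so the series with the parity of 8 terminates at degree 8.
Standard normalization: leading coefficient of T_n is 2^(n-1), so a_8 = 2^7 = 128. Work downward with a_k = (k+1)(k+2) a_{k+2} / ((k - 8)(k + 8)):
  a_6 = (7)(8)(128) / ((6 - 8)(6 + 8)) = 7168/(-28) = -256
  a_4 = (5)(6)(-256) / ((4 - 8)(4 + 8)) = -7680/(-48) = 160
  a_2 = (3)(4)(160) / ((2 - 8)(2 + 8)) = 1920/(-60) = -32
  a_0 = (1)(2)(-32) / ((0 - 8)(0 + 8)) = -64/(-64) = 1
Hence T_8(x) = 128 x^8 - 256 x^6 + 160 x^4 - 32 x^2 + 1.

T_8(x); series = 128 x^8 - 256 x^6 + 160 x^4 - 32 x^2 + 1


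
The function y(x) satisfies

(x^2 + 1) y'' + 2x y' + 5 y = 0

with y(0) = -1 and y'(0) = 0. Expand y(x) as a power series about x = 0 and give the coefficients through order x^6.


Ansatz: y(x) = sum_{n>=0} a_n x^n, so y'(x) = sum_{n>=1} n a_n x^(n-1) and y''(x) = sum_{n>=2} n(n-1) a_n x^(n-2).
Substitute into P(x) y'' + Q(x) y' + R(x) y = 0 with P(x) = x^2 + 1, Q(x) = 2x, R(x) = 5, and match powers of x.
Initial conditions: a_0 = -1, a_1 = 0.
Setting the coefficient of each power of x to zero and solving order by order (substituting the coefficients already found):
  x^0: 2 a_2 + 5 a_0 = 0  ->  2 a_2 = -5 a_0 = 5  ->  a_2 = 5/2
  x^1: 6 a_3 + 7 a_1 = 0  ->  6 a_3 = -7 a_1 = 0  ->  a_3 = 0
  x^2: 12 a_4 + 11 a_2 = 0  ->  12 a_4 = -11 a_2 = -55/2  ->  a_4 = -55/24
  x^3: 20 a_5 + 17 a_3 = 0  ->  20 a_5 = -17 a_3 = 0  ->  a_5 = 0
  x^4: 30 a_6 + 25 a_4 = 0  ->  30 a_6 = -25 a_4 = 1375/24  ->  a_6 = 275/144
Truncated series: y(x) = -1 + (5/2) x^2 - (55/24) x^4 + (275/144) x^6 + O(x^7).

a_0 = -1; a_1 = 0; a_2 = 5/2; a_3 = 0; a_4 = -55/24; a_5 = 0; a_6 = 275/144


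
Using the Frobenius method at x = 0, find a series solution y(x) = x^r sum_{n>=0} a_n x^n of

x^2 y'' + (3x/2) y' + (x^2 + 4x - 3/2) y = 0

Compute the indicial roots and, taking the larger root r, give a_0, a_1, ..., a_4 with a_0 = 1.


Write in Frobenius form y'' + (p(x)/x) y' + (q(x)/x^2) y = 0:
  p(x) = 3/2,  q(x) = x^2 + 4x - 3/2.
Indicial equation: r(r-1) + (3/2) r + (-3/2) = 0 -> roots r_1 = 1, r_2 = -3/2.
Take r = r_1 = 1. Let y(x) = x^r sum_{n>=0} a_n x^n with a_0 = 1.
Substitute y = x^r sum a_n x^n and match x^{r+n}. The recurrence is
  D(n) a_n + 4 a_{n-1} + 1 a_{n-2} = 0,  where D(n) = (r+n)(r+n-1) + (3/2)(r+n) + (-3/2).
  a_n = [-4 a_{n-1} - 1 a_{n-2}] / D(n).
Since the indicial polynomial factors as (r - r_1)(r - r_2), D(n) = (r_1 + n - r_1)(r_1 + n - r_2) = n(n + 5/2).
Evaluating step by step (a_0 = 1):
  n = 1: D(1) = 1(1 + 5/2) = 7/2; numerator = -4(1) = -4; a_1 = (-4)/(7/2) = -8/7
  n = 2: D(2) = 2(2 + 5/2) = 9; numerator = -4(-8/7) - 1(1) = 25/7; a_2 = (25/7)/(9) = 25/63
  n = 3: D(3) = 3(3 + 5/2) = 33/2; numerator = -4(25/63) - 1(-8/7) = -4/9; a_3 = (-4/9)/(33/2) = -8/297
  n = 4: D(4) = 4(4 + 5/2) = 26; numerator = -4(-8/297) - 1(25/63) = -601/2079; a_4 = (-601/2079)/(26) = -601/54054

r = 1; a_0 = 1; a_1 = -8/7; a_2 = 25/63; a_3 = -8/297; a_4 = -601/54054


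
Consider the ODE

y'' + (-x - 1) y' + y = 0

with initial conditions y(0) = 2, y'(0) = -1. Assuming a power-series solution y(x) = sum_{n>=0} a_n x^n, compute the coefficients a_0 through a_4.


Ansatz: y(x) = sum_{n>=0} a_n x^n, so y'(x) = sum_{n>=1} n a_n x^(n-1) and y''(x) = sum_{n>=2} n(n-1) a_n x^(n-2).
Substitute into P(x) y'' + Q(x) y' + R(x) y = 0 with P(x) = 1, Q(x) = -x - 1, R(x) = 1, and match powers of x.
Initial conditions: a_0 = 2, a_1 = -1.
Setting the coefficient of each power of x to zero and solving order by order (substituting the coefficients already found):
  x^0: 2 a_2 - a_1 + a_0 = 0  ->  2 a_2 = a_1 - a_0 = -3  ->  a_2 = -3/2
  x^1: 6 a_3 - 2 a_2 = 0  ->  6 a_3 = 2 a_2 = -3  ->  a_3 = -1/2
  x^2: 12 a_4 - 3 a_3 - a_2 = 0  ->  12 a_4 = 3 a_3 + a_2 = -3  ->  a_4 = -1/4
Truncated series: y(x) = 2 - x - (3/2) x^2 - (1/2) x^3 - (1/4) x^4 + O(x^5).

a_0 = 2; a_1 = -1; a_2 = -3/2; a_3 = -1/2; a_4 = -1/4


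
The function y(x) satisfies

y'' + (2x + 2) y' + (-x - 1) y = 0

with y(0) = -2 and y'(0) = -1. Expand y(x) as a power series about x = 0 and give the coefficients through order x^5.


Ansatz: y(x) = sum_{n>=0} a_n x^n, so y'(x) = sum_{n>=1} n a_n x^(n-1) and y''(x) = sum_{n>=2} n(n-1) a_n x^(n-2).
Substitute into P(x) y'' + Q(x) y' + R(x) y = 0 with P(x) = 1, Q(x) = 2x + 2, R(x) = -x - 1, and match powers of x.
Initial conditions: a_0 = -2, a_1 = -1.
Setting the coefficient of each power of x to zero and solving order by order (substituting the coefficients already found):
  x^0: 2 a_2 + 2 a_1 - a_0 = 0  ->  2 a_2 = -2 a_1 + a_0 = 0  ->  a_2 = 0
  x^1: 6 a_3 + 4 a_2 + a_1 - a_0 = 0  ->  6 a_3 = -4 a_2 - a_1 + a_0 = -1  ->  a_3 = -1/6
  x^2: 12 a_4 + 6 a_3 + 3 a_2 - a_1 = 0  ->  12 a_4 = -6 a_3 - 3 a_2 + a_1 = 0  ->  a_4 = 0
  x^3: 20 a_5 + 8 a_4 + 5 a_3 - a_2 = 0  ->  20 a_5 = -8 a_4 - 5 a_3 + a_2 = 5/6  ->  a_5 = 1/24
Truncated series: y(x) = -2 - x - (1/6) x^3 + (1/24) x^5 + O(x^6).

a_0 = -2; a_1 = -1; a_2 = 0; a_3 = -1/6; a_4 = 0; a_5 = 1/24


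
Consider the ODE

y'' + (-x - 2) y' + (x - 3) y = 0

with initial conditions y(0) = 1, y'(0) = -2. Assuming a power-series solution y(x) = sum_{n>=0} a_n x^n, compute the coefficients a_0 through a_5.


Ansatz: y(x) = sum_{n>=0} a_n x^n, so y'(x) = sum_{n>=1} n a_n x^(n-1) and y''(x) = sum_{n>=2} n(n-1) a_n x^(n-2).
Substitute into P(x) y'' + Q(x) y' + R(x) y = 0 with P(x) = 1, Q(x) = -x - 2, R(x) = x - 3, and match powers of x.
Initial conditions: a_0 = 1, a_1 = -2.
Setting the coefficient of each power of x to zero and solving order by order (substituting the coefficients already found):
  x^0: 2 a_2 - 2 a_1 - 3 a_0 = 0  ->  2 a_2 = 2 a_1 + 3 a_0 = -1  ->  a_2 = -1/2
  x^1: 6 a_3 - 4 a_2 - 4 a_1 + a_0 = 0  ->  6 a_3 = 4 a_2 + 4 a_1 - a_0 = -11  ->  a_3 = -11/6
  x^2: 12 a_4 - 6 a_3 - 5 a_2 + a_1 = 0  ->  12 a_4 = 6 a_3 + 5 a_2 - a_1 = -23/2  ->  a_4 = -23/24
  x^3: 20 a_5 - 8 a_4 - 6 a_3 + a_2 = 0  ->  20 a_5 = 8 a_4 + 6 a_3 - a_2 = -109/6  ->  a_5 = -109/120
Truncated series: y(x) = 1 - 2 x - (1/2) x^2 - (11/6) x^3 - (23/24) x^4 - (109/120) x^5 + O(x^6).

a_0 = 1; a_1 = -2; a_2 = -1/2; a_3 = -11/6; a_4 = -23/24; a_5 = -109/120


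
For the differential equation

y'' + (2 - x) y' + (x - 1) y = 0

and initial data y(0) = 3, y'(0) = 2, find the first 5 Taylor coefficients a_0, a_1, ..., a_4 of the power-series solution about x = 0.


Ansatz: y(x) = sum_{n>=0} a_n x^n, so y'(x) = sum_{n>=1} n a_n x^(n-1) and y''(x) = sum_{n>=2} n(n-1) a_n x^(n-2).
Substitute into P(x) y'' + Q(x) y' + R(x) y = 0 with P(x) = 1, Q(x) = 2 - x, R(x) = x - 1, and match powers of x.
Initial conditions: a_0 = 3, a_1 = 2.
Setting the coefficient of each power of x to zero and solving order by order (substituting the coefficients already found):
  x^0: 2 a_2 + 2 a_1 - a_0 = 0  ->  2 a_2 = -2 a_1 + a_0 = -1  ->  a_2 = -1/2
  x^1: 6 a_3 + 4 a_2 - 2 a_1 + a_0 = 0  ->  6 a_3 = -4 a_2 + 2 a_1 - a_0 = 3  ->  a_3 = 1/2
  x^2: 12 a_4 + 6 a_3 - 3 a_2 + a_1 = 0  ->  12 a_4 = -6 a_3 + 3 a_2 - a_1 = -13/2  ->  a_4 = -13/24
Truncated series: y(x) = 3 + 2 x - (1/2) x^2 + (1/2) x^3 - (13/24) x^4 + O(x^5).

a_0 = 3; a_1 = 2; a_2 = -1/2; a_3 = 1/2; a_4 = -13/24


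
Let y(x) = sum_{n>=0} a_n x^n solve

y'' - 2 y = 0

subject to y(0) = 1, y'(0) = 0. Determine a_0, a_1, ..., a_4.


Ansatz: y(x) = sum_{n>=0} a_n x^n, so y'(x) = sum_{n>=1} n a_n x^(n-1) and y''(x) = sum_{n>=2} n(n-1) a_n x^(n-2).
Substitute into P(x) y'' + Q(x) y' + R(x) y = 0 with P(x) = 1, Q(x) = 0, R(x) = -2, and match powers of x.
Initial conditions: a_0 = 1, a_1 = 0.
Setting the coefficient of each power of x to zero and solving order by order (substituting the coefficients already found):
  x^0: 2 a_2 - 2 a_0 = 0  ->  2 a_2 = 2 a_0 = 2  ->  a_2 = 1
  x^1: 6 a_3 - 2 a_1 = 0  ->  6 a_3 = 2 a_1 = 0  ->  a_3 = 0
  x^2: 12 a_4 - 2 a_2 = 0  ->  12 a_4 = 2 a_2 = 2  ->  a_4 = 1/6
Truncated series: y(x) = 1 + x^2 + (1/6) x^4 + O(x^5).

a_0 = 1; a_1 = 0; a_2 = 1; a_3 = 0; a_4 = 1/6


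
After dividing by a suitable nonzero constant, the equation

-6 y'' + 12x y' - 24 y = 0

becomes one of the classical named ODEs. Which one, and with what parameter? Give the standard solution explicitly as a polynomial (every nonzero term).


All three coefficients share the factor -6; dividing through by -6 gives  y'' - 2x y' + 4 y = 0.
This matches the Hermite equation y'' - 2x y' + 2n y = 0 with 2n = 4, so n = 2; the polynomial solution is H_2(x).
With y = sum_k a_k x^k, matching x^k gives (k+2)(k+1) a_{k+2} = 2(k - n) a_k = 2(k - 2) a_k. The right side vanishes at k = 2, so the series with the parity of 2 terminates at degree 2.
Standard normalization: leading coefficient of H_n is 2^n, so a_2 = 2^2 = 4. Work downward with a_k = (k+1)(k+2) a_{k+2} / (2(k - n)):
  a_0 = (1)(2)(4) / (2(0 - 2)) = 8/(-4) = -2
Hence H_2(x) = 4 x^2 - 2.

H_2(x); series = 4 x^2 - 2


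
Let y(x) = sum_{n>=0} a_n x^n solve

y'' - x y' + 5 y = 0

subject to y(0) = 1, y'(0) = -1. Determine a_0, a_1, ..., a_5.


Ansatz: y(x) = sum_{n>=0} a_n x^n, so y'(x) = sum_{n>=1} n a_n x^(n-1) and y''(x) = sum_{n>=2} n(n-1) a_n x^(n-2).
Substitute into P(x) y'' + Q(x) y' + R(x) y = 0 with P(x) = 1, Q(x) = -x, R(x) = 5, and match powers of x.
Initial conditions: a_0 = 1, a_1 = -1.
Setting the coefficient of each power of x to zero and solving order by order (substituting the coefficients already found):
  x^0: 2 a_2 + 5 a_0 = 0  ->  2 a_2 = -5 a_0 = -5  ->  a_2 = -5/2
  x^1: 6 a_3 + 4 a_1 = 0  ->  6 a_3 = -4 a_1 = 4  ->  a_3 = 2/3
  x^2: 12 a_4 + 3 a_2 = 0  ->  12 a_4 = -3 a_2 = 15/2  ->  a_4 = 5/8
  x^3: 20 a_5 + 2 a_3 = 0  ->  20 a_5 = -2 a_3 = -4/3  ->  a_5 = -1/15
Truncated series: y(x) = 1 - x - (5/2) x^2 + (2/3) x^3 + (5/8) x^4 - (1/15) x^5 + O(x^6).

a_0 = 1; a_1 = -1; a_2 = -5/2; a_3 = 2/3; a_4 = 5/8; a_5 = -1/15


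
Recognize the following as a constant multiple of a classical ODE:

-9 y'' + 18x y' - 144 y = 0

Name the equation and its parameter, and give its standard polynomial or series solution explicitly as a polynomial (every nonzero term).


All three coefficients share the factor -9; dividing through by -9 gives  y'' - 2x y' + 16 y = 0.
This matches the Hermite equation y'' - 2x y' + 2n y = 0 with 2n = 16, so n = 8; the polynomial solution is H_8(x).
With y = sum_k a_k x^k, matching x^k gives (k+2)(k+1) a_{k+2} = 2(k - n) a_k = 2(k - 8) a_k. The right side vanishes at k = 8, so the series with the parity of 8 terminates at degree 8.
Standard normalization: leading coefficient of H_n is 2^n, so a_8 = 2^8 = 256. Work downward with a_k = (k+1)(k+2) a_{k+2} / (2(k - n)):
  a_6 = (7)(8)(256) / (2(6 - 8)) = 14336/(-4) = -3584
  a_4 = (5)(6)(-3584) / (2(4 - 8)) = -107520/(-8) = 13440
  a_2 = (3)(4)(13440) / (2(2 - 8)) = 161280/(-12) = -13440
  a_0 = (1)(2)(-13440) / (2(0 - 8)) = -26880/(-16) = 1680
Hence H_8(x) = 256 x^8 - 3584 x^6 + 13440 x^4 - 13440 x^2 + 1680.

H_8(x); series = 256 x^8 - 3584 x^6 + 13440 x^4 - 13440 x^2 + 1680


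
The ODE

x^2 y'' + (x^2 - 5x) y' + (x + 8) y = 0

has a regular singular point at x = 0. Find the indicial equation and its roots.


Divide by x^2 to reach normal form y'' + P_1(x) y' + P_2(x) y = 0 with P_1(x) = 1 - 5/x and P_2(x) = 1/x + 8/x^2.
x = 0 is a singular point because the y'-coefficient 1 - 5/x has a pole at x = 0 and the y-coefficient 1/x + 8/x^2 has a pole at x = 0.
It is a regular singular point because x P_1(x) = p(x) = x - 5 and x^2 P_2(x) = q(x) = x + 8 are polynomials, hence analytic at x = 0.
p(0) = -5,  q(0) = 8.
Indicial equation: r(r-1) + p(0) r + q(0) = 0, i.e. r^2 + (p(0) - 1) r + q(0) = 0, i.e. r^2 - 6 r + 8 = 0.
Discriminant: (-6)^2 - 4(8) = 4, so r = (6 ± 2)/2.
Solving: r_1 = 4, r_2 = 2.

indicial: r^2 - 6 r + 8 = 0; roots r_1 = 4, r_2 = 2


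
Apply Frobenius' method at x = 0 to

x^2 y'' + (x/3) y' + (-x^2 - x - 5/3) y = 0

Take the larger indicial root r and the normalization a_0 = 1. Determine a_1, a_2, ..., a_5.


Write in Frobenius form y'' + (p(x)/x) y' + (q(x)/x^2) y = 0:
  p(x) = 1/3,  q(x) = -x^2 - x - 5/3.
Indicial equation: r(r-1) + (1/3) r + (-5/3) = 0 -> roots r_1 = 5/3, r_2 = -1.
Take r = r_1 = 5/3. Let y(x) = x^r sum_{n>=0} a_n x^n with a_0 = 1.
Substitute y = x^r sum a_n x^n and match x^{r+n}. The recurrence is
  D(n) a_n - 1 a_{n-1} - 1 a_{n-2} = 0,  where D(n) = (r+n)(r+n-1) + (1/3)(r+n) + (-5/3).
  a_n = [1 a_{n-1} + 1 a_{n-2}] / D(n).
Since the indicial polynomial factors as (r - r_1)(r - r_2), D(n) = (r_1 + n - r_1)(r_1 + n - r_2) = n(n + 8/3).
Evaluating step by step (a_0 = 1):
  n = 1: D(1) = 1(1 + 8/3) = 11/3; numerator = 1(1) = 1; a_1 = (1)/(11/3) = 3/11
  n = 2: D(2) = 2(2 + 8/3) = 28/3; numerator = 1(3/11) + 1(1) = 14/11; a_2 = (14/11)/(28/3) = 3/22
  n = 3: D(3) = 3(3 + 8/3) = 17; numerator = 1(3/22) + 1(3/11) = 9/22; a_3 = (9/22)/(17) = 9/374
  n = 4: D(4) = 4(4 + 8/3) = 80/3; numerator = 1(9/374) + 1(3/22) = 30/187; a_4 = (30/187)/(80/3) = 9/1496
  n = 5: D(5) = 5(5 + 8/3) = 115/3; numerator = 1(9/1496) + 1(9/374) = 45/1496; a_5 = (45/1496)/(115/3) = 27/34408

r = 5/3; a_0 = 1; a_1 = 3/11; a_2 = 3/22; a_3 = 9/374; a_4 = 9/1496; a_5 = 27/34408


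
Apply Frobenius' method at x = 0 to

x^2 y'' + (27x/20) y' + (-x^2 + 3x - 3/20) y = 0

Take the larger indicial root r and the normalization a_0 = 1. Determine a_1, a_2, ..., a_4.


Write in Frobenius form y'' + (p(x)/x) y' + (q(x)/x^2) y = 0:
  p(x) = 27/20,  q(x) = -x^2 + 3x - 3/20.
Indicial equation: r(r-1) + (27/20) r + (-3/20) = 0 -> roots r_1 = 1/4, r_2 = -3/5.
Take r = r_1 = 1/4. Let y(x) = x^r sum_{n>=0} a_n x^n with a_0 = 1.
Substitute y = x^r sum a_n x^n and match x^{r+n}. The recurrence is
  D(n) a_n + 3 a_{n-1} - 1 a_{n-2} = 0,  where D(n) = (r+n)(r+n-1) + (27/20)(r+n) + (-3/20).
  a_n = [-3 a_{n-1} + 1 a_{n-2}] / D(n).
Since the indicial polynomial factors as (r - r_1)(r - r_2), D(n) = (r_1 + n - r_1)(r_1 + n - r_2) = n(n + 17/20).
Evaluating step by step (a_0 = 1):
  n = 1: D(1) = 1(1 + 17/20) = 37/20; numerator = -3(1) = -3; a_1 = (-3)/(37/20) = -60/37
  n = 2: D(2) = 2(2 + 17/20) = 57/10; numerator = -3(-60/37) + 1(1) = 217/37; a_2 = (217/37)/(57/10) = 2170/2109
  n = 3: D(3) = 3(3 + 17/20) = 231/20; numerator = -3(2170/2109) + 1(-60/37) = -3310/703; a_3 = (-3310/703)/(231/20) = -66200/162393
  n = 4: D(4) = 4(4 + 17/20) = 97/5; numerator = -3(-66200/162393) + 1(2170/2109) = 365690/162393; a_4 = (365690/162393)/(97/5) = 18850/162393

r = 1/4; a_0 = 1; a_1 = -60/37; a_2 = 2170/2109; a_3 = -66200/162393; a_4 = 18850/162393


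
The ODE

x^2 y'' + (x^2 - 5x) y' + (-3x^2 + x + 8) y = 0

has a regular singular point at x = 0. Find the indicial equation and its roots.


Divide by x^2 to reach normal form y'' + P_1(x) y' + P_2(x) y = 0 with P_1(x) = 1 - 5/x and P_2(x) = -3 + 1/x + 8/x^2.
x = 0 is a singular point because the y'-coefficient 1 - 5/x has a pole at x = 0 and the y-coefficient -3 + 1/x + 8/x^2 has a pole at x = 0.
It is a regular singular point because x P_1(x) = p(x) = x - 5 and x^2 P_2(x) = q(x) = -3x^2 + x + 8 are polynomials, hence analytic at x = 0.
p(0) = -5,  q(0) = 8.
Indicial equation: r(r-1) + p(0) r + q(0) = 0, i.e. r^2 + (p(0) - 1) r + q(0) = 0, i.e. r^2 - 6 r + 8 = 0.
Discriminant: (-6)^2 - 4(8) = 4, so r = (6 ± 2)/2.
Solving: r_1 = 4, r_2 = 2.

indicial: r^2 - 6 r + 8 = 0; roots r_1 = 4, r_2 = 2


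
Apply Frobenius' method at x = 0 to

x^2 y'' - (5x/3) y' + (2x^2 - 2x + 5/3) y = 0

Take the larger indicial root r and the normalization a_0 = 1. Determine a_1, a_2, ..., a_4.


Write in Frobenius form y'' + (p(x)/x) y' + (q(x)/x^2) y = 0:
  p(x) = -5/3,  q(x) = 2x^2 - 2x + 5/3.
Indicial equation: r(r-1) + (-5/3) r + (5/3) = 0 -> roots r_1 = 5/3, r_2 = 1.
Take r = r_1 = 5/3. Let y(x) = x^r sum_{n>=0} a_n x^n with a_0 = 1.
Substitute y = x^r sum a_n x^n and match x^{r+n}. The recurrence is
  D(n) a_n - 2 a_{n-1} + 2 a_{n-2} = 0,  where D(n) = (r+n)(r+n-1) + (-5/3)(r+n) + (5/3).
  a_n = [2 a_{n-1} - 2 a_{n-2}] / D(n).
Since the indicial polynomial factors as (r - r_1)(r - r_2), D(n) = (r_1 + n - r_1)(r_1 + n - r_2) = n(n + 2/3).
Evaluating step by step (a_0 = 1):
  n = 1: D(1) = 1(1 + 2/3) = 5/3; numerator = 2(1) = 2; a_1 = (2)/(5/3) = 6/5
  n = 2: D(2) = 2(2 + 2/3) = 16/3; numerator = 2(6/5) - 2(1) = 2/5; a_2 = (2/5)/(16/3) = 3/40
  n = 3: D(3) = 3(3 + 2/3) = 11; numerator = 2(3/40) - 2(6/5) = -9/4; a_3 = (-9/4)/(11) = -9/44
  n = 4: D(4) = 4(4 + 2/3) = 56/3; numerator = 2(-9/44) - 2(3/40) = -123/220; a_4 = (-123/220)/(56/3) = -369/12320

r = 5/3; a_0 = 1; a_1 = 6/5; a_2 = 3/40; a_3 = -9/44; a_4 = -369/12320


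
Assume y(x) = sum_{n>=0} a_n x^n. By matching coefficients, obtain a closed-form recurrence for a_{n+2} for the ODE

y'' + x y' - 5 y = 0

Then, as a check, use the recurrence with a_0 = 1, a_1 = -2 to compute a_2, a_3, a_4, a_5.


Substitute y = sum_n a_n x^n.
y''(x) has coefficient (n+2)(n+1) a_{n+2} at x^n;
x y'(x) has coefficient n a_n at x^n (shift);
-5 y(x) has coefficient -5 a_n at x^n.
Matching x^n: (n+2)(n+1) a_{n+2} + (n - 5) a_n = 0.
Thus a_{n+2} = (-n + 5) / ((n+1)(n+2)) * a_n.

Check with a_0 = 1, a_1 = -2 (apply the recurrence for n = 0, 1, 2, 3): a_0 = 1, a_1 = -2, a_2 = 5/2, a_3 = -4/3, a_4 = 5/8, a_5 = -2/15.

a_(n+2) = (-n + 5) / ((n+1)(n+2)) * a_n; check: a_0 = 1, a_1 = -2, a_2 = 5/2, a_3 = -4/3, a_4 = 5/8, a_5 = -2/15


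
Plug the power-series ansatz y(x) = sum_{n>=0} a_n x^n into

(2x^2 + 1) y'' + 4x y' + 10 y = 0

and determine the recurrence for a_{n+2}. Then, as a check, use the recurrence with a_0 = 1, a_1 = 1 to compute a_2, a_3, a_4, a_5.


Substitute y = sum_n a_n x^n.
(1 + 2 x^2) y'' contributes (n+2)(n+1) a_{n+2} + 2 n(n-1) a_n at x^n.
4 x y'(x) contributes 4 n a_n at x^n.
10 y(x) contributes 10 a_n at x^n.
Matching x^n: (n+2)(n+1) a_{n+2} + (2 n(n-1) + 4 n + 10) a_n = 0.
Thus a_{n+2} = (-2 n(n-1) - 4 n - 10) / ((n+1)(n+2)) * a_n.

Check with a_0 = 1, a_1 = 1 (apply the recurrence for n = 0, 1, 2, 3): a_0 = 1, a_1 = 1, a_2 = -5, a_3 = -7/3, a_4 = 55/6, a_5 = 119/30.

a_(n+2) = (-2 n(n-1) - 4 n - 10) / ((n+1)(n+2)) * a_n; check: a_0 = 1, a_1 = 1, a_2 = -5, a_3 = -7/3, a_4 = 55/6, a_5 = 119/30


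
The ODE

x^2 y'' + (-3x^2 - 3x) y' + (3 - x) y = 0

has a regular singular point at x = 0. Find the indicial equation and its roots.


Divide by x^2 to reach normal form y'' + P_1(x) y' + P_2(x) y = 0 with P_1(x) = -3 - 3/x and P_2(x) = -1/x + 3/x^2.
x = 0 is a singular point because the y'-coefficient -3 - 3/x has a pole at x = 0 and the y-coefficient -1/x + 3/x^2 has a pole at x = 0.
It is a regular singular point because x P_1(x) = p(x) = -3x - 3 and x^2 P_2(x) = q(x) = 3 - x are polynomials, hence analytic at x = 0.
p(0) = -3,  q(0) = 3.
Indicial equation: r(r-1) + p(0) r + q(0) = 0, i.e. r^2 + (p(0) - 1) r + q(0) = 0, i.e. r^2 - 4 r + 3 = 0.
Discriminant: (-4)^2 - 4(3) = 4, so r = (4 ± 2)/2.
Solving: r_1 = 3, r_2 = 1.

indicial: r^2 - 4 r + 3 = 0; roots r_1 = 3, r_2 = 1


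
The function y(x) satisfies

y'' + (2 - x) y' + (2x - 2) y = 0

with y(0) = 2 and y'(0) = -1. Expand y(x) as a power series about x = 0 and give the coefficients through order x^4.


Ansatz: y(x) = sum_{n>=0} a_n x^n, so y'(x) = sum_{n>=1} n a_n x^(n-1) and y''(x) = sum_{n>=2} n(n-1) a_n x^(n-2).
Substitute into P(x) y'' + Q(x) y' + R(x) y = 0 with P(x) = 1, Q(x) = 2 - x, R(x) = 2x - 2, and match powers of x.
Initial conditions: a_0 = 2, a_1 = -1.
Setting the coefficient of each power of x to zero and solving order by order (substituting the coefficients already found):
  x^0: 2 a_2 + 2 a_1 - 2 a_0 = 0  ->  2 a_2 = -2 a_1 + 2 a_0 = 6  ->  a_2 = 3
  x^1: 6 a_3 + 4 a_2 - 3 a_1 + 2 a_0 = 0  ->  6 a_3 = -4 a_2 + 3 a_1 - 2 a_0 = -19  ->  a_3 = -19/6
  x^2: 12 a_4 + 6 a_3 - 4 a_2 + 2 a_1 = 0  ->  12 a_4 = -6 a_3 + 4 a_2 - 2 a_1 = 33  ->  a_4 = 11/4
Truncated series: y(x) = 2 - x + 3 x^2 - (19/6) x^3 + (11/4) x^4 + O(x^5).

a_0 = 2; a_1 = -1; a_2 = 3; a_3 = -19/6; a_4 = 11/4


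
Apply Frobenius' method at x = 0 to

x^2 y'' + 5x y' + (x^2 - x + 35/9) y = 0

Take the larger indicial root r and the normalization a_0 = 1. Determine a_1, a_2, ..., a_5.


Write in Frobenius form y'' + (p(x)/x) y' + (q(x)/x^2) y = 0:
  p(x) = 5,  q(x) = x^2 - x + 35/9.
Indicial equation: r(r-1) + (5) r + (35/9) = 0 -> roots r_1 = -5/3, r_2 = -7/3.
Take r = r_1 = -5/3. Let y(x) = x^r sum_{n>=0} a_n x^n with a_0 = 1.
Substitute y = x^r sum a_n x^n and match x^{r+n}. The recurrence is
  D(n) a_n - 1 a_{n-1} + 1 a_{n-2} = 0,  where D(n) = (r+n)(r+n-1) + (5)(r+n) + (35/9).
  a_n = [1 a_{n-1} - 1 a_{n-2}] / D(n).
Since the indicial polynomial factors as (r - r_1)(r - r_2), D(n) = (r_1 + n - r_1)(r_1 + n - r_2) = n(n + 2/3).
Evaluating step by step (a_0 = 1):
  n = 1: D(1) = 1(1 + 2/3) = 5/3; numerator = 1(1) = 1; a_1 = (1)/(5/3) = 3/5
  n = 2: D(2) = 2(2 + 2/3) = 16/3; numerator = 1(3/5) - 1(1) = -2/5; a_2 = (-2/5)/(16/3) = -3/40
  n = 3: D(3) = 3(3 + 2/3) = 11; numerator = 1(-3/40) - 1(3/5) = -27/40; a_3 = (-27/40)/(11) = -27/440
  n = 4: D(4) = 4(4 + 2/3) = 56/3; numerator = 1(-27/440) - 1(-3/40) = 3/220; a_4 = (3/220)/(56/3) = 9/12320
  n = 5: D(5) = 5(5 + 2/3) = 85/3; numerator = 1(9/12320) - 1(-27/440) = 153/2464; a_5 = (153/2464)/(85/3) = 27/12320

r = -5/3; a_0 = 1; a_1 = 3/5; a_2 = -3/40; a_3 = -27/440; a_4 = 9/12320; a_5 = 27/12320


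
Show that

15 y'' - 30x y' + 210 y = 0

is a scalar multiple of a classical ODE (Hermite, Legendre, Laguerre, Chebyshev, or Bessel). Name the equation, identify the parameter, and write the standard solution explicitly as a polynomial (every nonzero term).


All three coefficients share the factor 15; dividing through by 15 gives  y'' - 2x y' + 14 y = 0.
This matches the Hermite equation y'' - 2x y' + 2n y = 0 with 2n = 14, so n = 7; the polynomial solution is H_7(x).
With y = sum_k a_k x^k, matching x^k gives (k+2)(k+1) a_{k+2} = 2(k - n) a_k = 2(k - 7) a_k. The right side vanishes at k = 7, so the series with the parity of 7 terminates at degree 7.
Standard normalization: leading coefficient of H_n is 2^n, so a_7 = 2^7 = 128. Work downward with a_k = (k+1)(k+2) a_{k+2} / (2(k - n)):
  a_5 = (6)(7)(128) / (2(5 - 7)) = 5376/(-4) = -1344
  a_3 = (4)(5)(-1344) / (2(3 - 7)) = -26880/(-8) = 3360
  a_1 = (2)(3)(3360) / (2(1 - 7)) = 20160/(-12) = -1680
Hence H_7(x) = 128 x^7 - 1344 x^5 + 3360 x^3 - 1680 x.

H_7(x); series = 128 x^7 - 1344 x^5 + 3360 x^3 - 1680 x


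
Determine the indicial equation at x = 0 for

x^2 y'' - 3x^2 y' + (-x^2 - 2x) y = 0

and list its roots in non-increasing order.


Divide by x^2 to reach normal form y'' + P_1(x) y' + P_2(x) y = 0 with P_1(x) = -3 and P_2(x) = -1 - 2/x.
x = 0 is a singular point because the y-coefficient -1 - 2/x has a pole at x = 0.
It is a regular singular point because x P_1(x) = p(x) = -3x and x^2 P_2(x) = q(x) = -x^2 - 2x are polynomials, hence analytic at x = 0.
p(0) = 0,  q(0) = 0.
Indicial equation: r(r-1) + p(0) r + q(0) = 0, i.e. r^2 + (p(0) - 1) r + q(0) = 0, i.e. r^2 - 1 r = 0.
Discriminant: (-1)^2 - 4(0) = 1, so r = (1 ± 1)/2.
Solving: r_1 = 1, r_2 = 0.

indicial: r^2 - 1 r = 0; roots r_1 = 1, r_2 = 0


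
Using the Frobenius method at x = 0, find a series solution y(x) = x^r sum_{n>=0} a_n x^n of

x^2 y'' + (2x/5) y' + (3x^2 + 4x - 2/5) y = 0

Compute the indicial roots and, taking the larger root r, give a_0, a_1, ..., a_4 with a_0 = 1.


Write in Frobenius form y'' + (p(x)/x) y' + (q(x)/x^2) y = 0:
  p(x) = 2/5,  q(x) = 3x^2 + 4x - 2/5.
Indicial equation: r(r-1) + (2/5) r + (-2/5) = 0 -> roots r_1 = 1, r_2 = -2/5.
Take r = r_1 = 1. Let y(x) = x^r sum_{n>=0} a_n x^n with a_0 = 1.
Substitute y = x^r sum a_n x^n and match x^{r+n}. The recurrence is
  D(n) a_n + 4 a_{n-1} + 3 a_{n-2} = 0,  where D(n) = (r+n)(r+n-1) + (2/5)(r+n) + (-2/5).
  a_n = [-4 a_{n-1} - 3 a_{n-2}] / D(n).
Since the indicial polynomial factors as (r - r_1)(r - r_2), D(n) = (r_1 + n - r_1)(r_1 + n - r_2) = n(n + 7/5).
Evaluating step by step (a_0 = 1):
  n = 1: D(1) = 1(1 + 7/5) = 12/5; numerator = -4(1) = -4; a_1 = (-4)/(12/5) = -5/3
  n = 2: D(2) = 2(2 + 7/5) = 34/5; numerator = -4(-5/3) - 3(1) = 11/3; a_2 = (11/3)/(34/5) = 55/102
  n = 3: D(3) = 3(3 + 7/5) = 66/5; numerator = -4(55/102) - 3(-5/3) = 145/51; a_3 = (145/51)/(66/5) = 725/3366
  n = 4: D(4) = 4(4 + 7/5) = 108/5; numerator = -4(725/3366) - 3(55/102) = -8345/3366; a_4 = (-8345/3366)/(108/5) = -41725/363528

r = 1; a_0 = 1; a_1 = -5/3; a_2 = 55/102; a_3 = 725/3366; a_4 = -41725/363528


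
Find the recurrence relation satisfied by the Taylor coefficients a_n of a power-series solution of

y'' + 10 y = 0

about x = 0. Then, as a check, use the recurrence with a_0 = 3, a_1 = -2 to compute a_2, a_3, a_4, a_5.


Substitute y = sum_n a_n x^n into y'' + (const) y = 0.
y''(x) = sum_{n>=0} (n+2)(n+1) a_{n+2} x^n.
The ODE becomes sum_n [(n+2)(n+1) a_{n+2} + 10 a_n] x^n = 0.
Setting each coefficient to zero gives the recurrence:
  (n+2)(n+1) a_{n+2} + 10 a_n = 0,
  a_{n+2} = -10 / ((n+1)(n+2)) a_n.

Check with a_0 = 3, a_1 = -2 (apply the recurrence for n = 0, 1, 2, 3): a_0 = 3, a_1 = -2, a_2 = -15, a_3 = 10/3, a_4 = 25/2, a_5 = -5/3.

a_{n+2} = -10/((n+1)(n+2)) * a_n; check: a_0 = 3, a_1 = -2, a_2 = -15, a_3 = 10/3, a_4 = 25/2, a_5 = -5/3


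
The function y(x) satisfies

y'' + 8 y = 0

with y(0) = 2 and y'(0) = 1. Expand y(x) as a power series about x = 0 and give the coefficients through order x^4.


Ansatz: y(x) = sum_{n>=0} a_n x^n, so y'(x) = sum_{n>=1} n a_n x^(n-1) and y''(x) = sum_{n>=2} n(n-1) a_n x^(n-2).
Substitute into P(x) y'' + Q(x) y' + R(x) y = 0 with P(x) = 1, Q(x) = 0, R(x) = 8, and match powers of x.
Initial conditions: a_0 = 2, a_1 = 1.
Setting the coefficient of each power of x to zero and solving order by order (substituting the coefficients already found):
  x^0: 2 a_2 + 8 a_0 = 0  ->  2 a_2 = -8 a_0 = -16  ->  a_2 = -8
  x^1: 6 a_3 + 8 a_1 = 0  ->  6 a_3 = -8 a_1 = -8  ->  a_3 = -4/3
  x^2: 12 a_4 + 8 a_2 = 0  ->  12 a_4 = -8 a_2 = 64  ->  a_4 = 16/3
Truncated series: y(x) = 2 + x - 8 x^2 - (4/3) x^3 + (16/3) x^4 + O(x^5).

a_0 = 2; a_1 = 1; a_2 = -8; a_3 = -4/3; a_4 = 16/3


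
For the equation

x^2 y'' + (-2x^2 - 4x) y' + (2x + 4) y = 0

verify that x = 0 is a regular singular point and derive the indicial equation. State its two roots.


Divide by x^2 to reach normal form y'' + P_1(x) y' + P_2(x) y = 0 with P_1(x) = -2 - 4/x and P_2(x) = 2/x + 4/x^2.
x = 0 is a singular point because the y'-coefficient -2 - 4/x has a pole at x = 0 and the y-coefficient 2/x + 4/x^2 has a pole at x = 0.
It is a regular singular point because x P_1(x) = p(x) = -2x - 4 and x^2 P_2(x) = q(x) = 2x + 4 are polynomials, hence analytic at x = 0.
p(0) = -4,  q(0) = 4.
Indicial equation: r(r-1) + p(0) r + q(0) = 0, i.e. r^2 + (p(0) - 1) r + q(0) = 0, i.e. r^2 - 5 r + 4 = 0.
Discriminant: (-5)^2 - 4(4) = 9, so r = (5 ± 3)/2.
Solving: r_1 = 4, r_2 = 1.

indicial: r^2 - 5 r + 4 = 0; roots r_1 = 4, r_2 = 1


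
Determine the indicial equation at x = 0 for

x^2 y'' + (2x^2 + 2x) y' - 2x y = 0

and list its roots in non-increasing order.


Divide by x^2 to reach normal form y'' + P_1(x) y' + P_2(x) y = 0 with P_1(x) = 2 + 2/x and P_2(x) = -2/x.
x = 0 is a singular point because the y'-coefficient 2 + 2/x has a pole at x = 0 and the y-coefficient -2/x has a pole at x = 0.
It is a regular singular point because x P_1(x) = p(x) = 2x + 2 and x^2 P_2(x) = q(x) = -2x are polynomials, hence analytic at x = 0.
p(0) = 2,  q(0) = 0.
Indicial equation: r(r-1) + p(0) r + q(0) = 0, i.e. r^2 + (p(0) - 1) r + q(0) = 0, i.e. r^2 + 1 r = 0.
Discriminant: (1)^2 - 4(0) = 1, so r = (-1 ± 1)/2.
Solving: r_1 = 0, r_2 = -1.

indicial: r^2 + 1 r = 0; roots r_1 = 0, r_2 = -1


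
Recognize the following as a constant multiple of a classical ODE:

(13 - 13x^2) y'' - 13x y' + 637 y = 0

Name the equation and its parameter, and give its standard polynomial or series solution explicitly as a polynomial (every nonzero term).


All three coefficients share the factor 13; dividing through by 13 gives  (1 - x^2) y'' - x y' + 49 y = 0.
This matches the Chebyshev equation (1 - x^2) y'' - x y' + n^2 y = 0 (note the -x y' term, not -2x y') with n^2 = 49, so n = 7; the polynomial solution is T_7(x).
With y = sum_k a_k x^k, matching x^k gives (k+2)(k+1) a_{k+2} = (k^2 - n^2) a_k = (k - 7)(k + 7) a_k. The right side vanishes at k = 7, so the series with the parity of 7 terminates at degree 7.
Standard normalization: leading coefficient of T_n is 2^(n-1), so a_7 = 2^6 = 64. Work downward with a_k = (k+1)(k+2) a_{k+2} / ((k - 7)(k + 7)):
  a_5 = (6)(7)(64) / ((5 - 7)(5 + 7)) = 2688/(-24) = -112
  a_3 = (4)(5)(-112) / ((3 - 7)(3 + 7)) = -2240/(-40) = 56
  a_1 = (2)(3)(56) / ((1 - 7)(1 + 7)) = 336/(-48) = -7
Hence T_7(x) = 64 x^7 - 112 x^5 + 56 x^3 - 7 x.

T_7(x); series = 64 x^7 - 112 x^5 + 56 x^3 - 7 x


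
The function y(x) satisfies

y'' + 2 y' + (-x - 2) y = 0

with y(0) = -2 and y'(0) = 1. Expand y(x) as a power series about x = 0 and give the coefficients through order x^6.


Ansatz: y(x) = sum_{n>=0} a_n x^n, so y'(x) = sum_{n>=1} n a_n x^(n-1) and y''(x) = sum_{n>=2} n(n-1) a_n x^(n-2).
Substitute into P(x) y'' + Q(x) y' + R(x) y = 0 with P(x) = 1, Q(x) = 2, R(x) = -x - 2, and match powers of x.
Initial conditions: a_0 = -2, a_1 = 1.
Setting the coefficient of each power of x to zero and solving order by order (substituting the coefficients already found):
  x^0: 2 a_2 + 2 a_1 - 2 a_0 = 0  ->  2 a_2 = -2 a_1 + 2 a_0 = -6  ->  a_2 = -3
  x^1: 6 a_3 + 4 a_2 - 2 a_1 - a_0 = 0  ->  6 a_3 = -4 a_2 + 2 a_1 + a_0 = 12  ->  a_3 = 2
  x^2: 12 a_4 + 6 a_3 - 2 a_2 - a_1 = 0  ->  12 a_4 = -6 a_3 + 2 a_2 + a_1 = -17  ->  a_4 = -17/12
  x^3: 20 a_5 + 8 a_4 - 2 a_3 - a_2 = 0  ->  20 a_5 = -8 a_4 + 2 a_3 + a_2 = 37/3  ->  a_5 = 37/60
  x^4: 30 a_6 + 10 a_5 - 2 a_4 - a_3 = 0  ->  30 a_6 = -10 a_5 + 2 a_4 + a_3 = -7  ->  a_6 = -7/30
Truncated series: y(x) = -2 + x - 3 x^2 + 2 x^3 - (17/12) x^4 + (37/60) x^5 - (7/30) x^6 + O(x^7).

a_0 = -2; a_1 = 1; a_2 = -3; a_3 = 2; a_4 = -17/12; a_5 = 37/60; a_6 = -7/30


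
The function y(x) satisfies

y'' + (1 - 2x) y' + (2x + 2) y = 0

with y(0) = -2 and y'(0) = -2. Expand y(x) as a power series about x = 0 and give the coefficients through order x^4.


Ansatz: y(x) = sum_{n>=0} a_n x^n, so y'(x) = sum_{n>=1} n a_n x^(n-1) and y''(x) = sum_{n>=2} n(n-1) a_n x^(n-2).
Substitute into P(x) y'' + Q(x) y' + R(x) y = 0 with P(x) = 1, Q(x) = 1 - 2x, R(x) = 2x + 2, and match powers of x.
Initial conditions: a_0 = -2, a_1 = -2.
Setting the coefficient of each power of x to zero and solving order by order (substituting the coefficients already found):
  x^0: 2 a_2 + a_1 + 2 a_0 = 0  ->  2 a_2 = -a_1 - 2 a_0 = 6  ->  a_2 = 3
  x^1: 6 a_3 + 2 a_2 + 2 a_0 = 0  ->  6 a_3 = -2 a_2 - 2 a_0 = -2  ->  a_3 = -1/3
  x^2: 12 a_4 + 3 a_3 - 2 a_2 + 2 a_1 = 0  ->  12 a_4 = -3 a_3 + 2 a_2 - 2 a_1 = 11  ->  a_4 = 11/12
Truncated series: y(x) = -2 - 2 x + 3 x^2 - (1/3) x^3 + (11/12) x^4 + O(x^5).

a_0 = -2; a_1 = -2; a_2 = 3; a_3 = -1/3; a_4 = 11/12


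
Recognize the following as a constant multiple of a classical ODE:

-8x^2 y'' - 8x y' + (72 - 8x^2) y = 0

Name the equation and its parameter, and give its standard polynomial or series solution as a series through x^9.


All three coefficients share the factor -8; dividing through by -8 gives  x^2 y'' + x y' + (x^2 - 9) y = 0.
This matches the Bessel equation x^2 y'' + x y' + (x^2 - nu^2) y = 0 with nu^2 = 9, so nu = 3; the solution bounded at x = 0 is J_3(x).
Frobenius at x = 0: indicial roots ±nu; for r = nu the recurrence k(k + 2nu) c_k = -c_{k-2} gives the standard series J_nu(x) = sum_{k>=0} (-1)^k / (k! (k+nu)!) (x/2)^(2k+nu). Evaluate the first 4 terms:
  k = 0: (-1)^0 / (0! * 3! * 2^3) x^3 = 1/(1*6*8) x^3 = (1/48) x^3
  k = 1: (-1)^1 / (1! * 4! * 2^5) x^5 = -1/(1*24*32) x^5 = (-1/768) x^5
  k = 2: (-1)^2 / (2! * 5! * 2^7) x^7 = 1/(2*120*128) x^7 = (1/30720) x^7
  k = 3: (-1)^3 / (3! * 6! * 2^9) x^9 = -1/(6*720*512) x^9 = (-1/2211840) x^9
Hence J_3(x) = -x^9/2211840 + x^7/30720 - x^5/768 + x^3/48 + ....

J_3(x); series = -x^9/2211840 + x^7/30720 - x^5/768 + x^3/48


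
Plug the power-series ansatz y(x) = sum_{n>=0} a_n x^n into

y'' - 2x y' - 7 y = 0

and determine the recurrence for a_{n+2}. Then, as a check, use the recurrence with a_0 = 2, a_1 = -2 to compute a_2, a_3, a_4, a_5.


Substitute y = sum_n a_n x^n.
y''(x) has coefficient (n+2)(n+1) a_{n+2} at x^n;
-2 x y'(x) has coefficient -2 n a_n at x^n (shift);
-7 y(x) has coefficient -7 a_n at x^n.
Matching x^n: (n+2)(n+1) a_{n+2} + (-2n - 7) a_n = 0.
Thus a_{n+2} = (2n + 7) / ((n+1)(n+2)) * a_n.

Check with a_0 = 2, a_1 = -2 (apply the recurrence for n = 0, 1, 2, 3): a_0 = 2, a_1 = -2, a_2 = 7, a_3 = -3, a_4 = 77/12, a_5 = -39/20.

a_(n+2) = (2n + 7) / ((n+1)(n+2)) * a_n; check: a_0 = 2, a_1 = -2, a_2 = 7, a_3 = -3, a_4 = 77/12, a_5 = -39/20


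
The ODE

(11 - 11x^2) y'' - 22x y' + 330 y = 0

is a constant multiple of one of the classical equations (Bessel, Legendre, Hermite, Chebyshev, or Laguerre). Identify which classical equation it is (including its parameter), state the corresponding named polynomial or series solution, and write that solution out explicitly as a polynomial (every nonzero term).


All three coefficients share the factor 11; dividing through by 11 gives  (1 - x^2) y'' - 2x y' + 30 y = 0.
This matches the Legendre equation (1 - x^2) y'' - 2x y' + n(n+1) y = 0 (note the -2x y' term) with n(n+1) = 30, so n = 5; the polynomial solution is P_5(x).
With y = sum_k a_k x^k, matching x^k gives (k+2)(k+1) a_{k+2} = [k(k+1) - n(n+1)] a_k = (k - 5)(k + 6) a_k. The right side vanishes at k = 5, so the series with the parity of 5 terminates at degree 5.
Standard normalization (P_n(1) = 1): leading coefficient (2n)!/(2^n (n!)^2) = 3628800/(32*14400) = 63/8, so a_5 = 63/8. Work downward with a_k = (k+1)(k+2) a_{k+2} / ((k - 5)(k + 6)):
  a_3 = (4)(5)(63/8) / ((3 - 5)(3 + 6)) = (315/2)/(-18) = -35/4
  a_1 = (2)(3)(-35/4) / ((1 - 5)(1 + 6)) = (-105/2)/(-28) = 15/8
Hence P_5(x) = 63 x^5/8 - 35 x^3/4 + 15 x/8.

P_5(x); series = 63 x^5/8 - 35 x^3/4 + 15 x/8


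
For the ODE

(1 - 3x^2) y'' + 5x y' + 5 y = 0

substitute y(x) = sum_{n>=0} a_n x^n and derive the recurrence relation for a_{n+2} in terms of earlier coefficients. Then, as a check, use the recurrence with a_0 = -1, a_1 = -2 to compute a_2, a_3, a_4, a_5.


Substitute y = sum_n a_n x^n.
(1 - 3 x^2) y'' contributes (n+2)(n+1) a_{n+2} - 3 n(n-1) a_n at x^n.
5 x y'(x) contributes 5 n a_n at x^n.
5 y(x) contributes 5 a_n at x^n.
Matching x^n: (n+2)(n+1) a_{n+2} + (-3 n(n-1) + 5 n + 5) a_n = 0.
Thus a_{n+2} = (3 n(n-1) - 5 n - 5) / ((n+1)(n+2)) * a_n.

Check with a_0 = -1, a_1 = -2 (apply the recurrence for n = 0, 1, 2, 3): a_0 = -1, a_1 = -2, a_2 = 5/2, a_3 = 10/3, a_4 = -15/8, a_5 = -1/3.

a_(n+2) = (3 n(n-1) - 5 n - 5) / ((n+1)(n+2)) * a_n; check: a_0 = -1, a_1 = -2, a_2 = 5/2, a_3 = 10/3, a_4 = -15/8, a_5 = -1/3


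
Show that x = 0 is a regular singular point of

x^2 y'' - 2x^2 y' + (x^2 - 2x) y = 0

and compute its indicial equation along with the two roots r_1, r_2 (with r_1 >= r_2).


Divide by x^2 to reach normal form y'' + P_1(x) y' + P_2(x) y = 0 with P_1(x) = -2 and P_2(x) = 1 - 2/x.
x = 0 is a singular point because the y-coefficient 1 - 2/x has a pole at x = 0.
It is a regular singular point because x P_1(x) = p(x) = -2x and x^2 P_2(x) = q(x) = x^2 - 2x are polynomials, hence analytic at x = 0.
p(0) = 0,  q(0) = 0.
Indicial equation: r(r-1) + p(0) r + q(0) = 0, i.e. r^2 + (p(0) - 1) r + q(0) = 0, i.e. r^2 - 1 r = 0.
Discriminant: (-1)^2 - 4(0) = 1, so r = (1 ± 1)/2.
Solving: r_1 = 1, r_2 = 0.

indicial: r^2 - 1 r = 0; roots r_1 = 1, r_2 = 0


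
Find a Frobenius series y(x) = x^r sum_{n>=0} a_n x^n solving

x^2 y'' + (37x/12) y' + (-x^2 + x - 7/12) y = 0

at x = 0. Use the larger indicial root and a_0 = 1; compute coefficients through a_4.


Write in Frobenius form y'' + (p(x)/x) y' + (q(x)/x^2) y = 0:
  p(x) = 37/12,  q(x) = -x^2 + x - 7/12.
Indicial equation: r(r-1) + (37/12) r + (-7/12) = 0 -> roots r_1 = 1/4, r_2 = -7/3.
Take r = r_1 = 1/4. Let y(x) = x^r sum_{n>=0} a_n x^n with a_0 = 1.
Substitute y = x^r sum a_n x^n and match x^{r+n}. The recurrence is
  D(n) a_n + 1 a_{n-1} - 1 a_{n-2} = 0,  where D(n) = (r+n)(r+n-1) + (37/12)(r+n) + (-7/12).
  a_n = [-1 a_{n-1} + 1 a_{n-2}] / D(n).
Since the indicial polynomial factors as (r - r_1)(r - r_2), D(n) = (r_1 + n - r_1)(r_1 + n - r_2) = n(n + 31/12).
Evaluating step by step (a_0 = 1):
  n = 1: D(1) = 1(1 + 31/12) = 43/12; numerator = -1(1) = -1; a_1 = (-1)/(43/12) = -12/43
  n = 2: D(2) = 2(2 + 31/12) = 55/6; numerator = -1(-12/43) + 1(1) = 55/43; a_2 = (55/43)/(55/6) = 6/43
  n = 3: D(3) = 3(3 + 31/12) = 67/4; numerator = -1(6/43) + 1(-12/43) = -18/43; a_3 = (-18/43)/(67/4) = -72/2881
  n = 4: D(4) = 4(4 + 31/12) = 79/3; numerator = -1(-72/2881) + 1(6/43) = 474/2881; a_4 = (474/2881)/(79/3) = 18/2881

r = 1/4; a_0 = 1; a_1 = -12/43; a_2 = 6/43; a_3 = -72/2881; a_4 = 18/2881


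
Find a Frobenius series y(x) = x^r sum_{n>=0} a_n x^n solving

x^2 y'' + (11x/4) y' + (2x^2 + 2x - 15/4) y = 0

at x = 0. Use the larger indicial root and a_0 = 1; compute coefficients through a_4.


Write in Frobenius form y'' + (p(x)/x) y' + (q(x)/x^2) y = 0:
  p(x) = 11/4,  q(x) = 2x^2 + 2x - 15/4.
Indicial equation: r(r-1) + (11/4) r + (-15/4) = 0 -> roots r_1 = 5/4, r_2 = -3.
Take r = r_1 = 5/4. Let y(x) = x^r sum_{n>=0} a_n x^n with a_0 = 1.
Substitute y = x^r sum a_n x^n and match x^{r+n}. The recurrence is
  D(n) a_n + 2 a_{n-1} + 2 a_{n-2} = 0,  where D(n) = (r+n)(r+n-1) + (11/4)(r+n) + (-15/4).
  a_n = [-2 a_{n-1} - 2 a_{n-2}] / D(n).
Since the indicial polynomial factors as (r - r_1)(r - r_2), D(n) = (r_1 + n - r_1)(r_1 + n - r_2) = n(n + 17/4).
Evaluating step by step (a_0 = 1):
  n = 1: D(1) = 1(1 + 17/4) = 21/4; numerator = -2(1) = -2; a_1 = (-2)/(21/4) = -8/21
  n = 2: D(2) = 2(2 + 17/4) = 25/2; numerator = -2(-8/21) - 2(1) = -26/21; a_2 = (-26/21)/(25/2) = -52/525
  n = 3: D(3) = 3(3 + 17/4) = 87/4; numerator = -2(-52/525) - 2(-8/21) = 24/25; a_3 = (24/25)/(87/4) = 32/725
  n = 4: D(4) = 4(4 + 17/4) = 33; numerator = -2(32/725) - 2(-52/525) = 1672/15225; a_4 = (1672/15225)/(33) = 152/45675

r = 5/4; a_0 = 1; a_1 = -8/21; a_2 = -52/525; a_3 = 32/725; a_4 = 152/45675
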